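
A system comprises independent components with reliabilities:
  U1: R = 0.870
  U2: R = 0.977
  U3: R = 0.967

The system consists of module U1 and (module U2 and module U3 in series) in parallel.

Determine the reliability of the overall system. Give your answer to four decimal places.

Series (U2 and U3): 0.977000 × 0.967000 = 0.944759
Parallel (U1 and [0.944759]): 1 − (1 − 0.870000)(1 − 0.944759) = 0.9928

0.9928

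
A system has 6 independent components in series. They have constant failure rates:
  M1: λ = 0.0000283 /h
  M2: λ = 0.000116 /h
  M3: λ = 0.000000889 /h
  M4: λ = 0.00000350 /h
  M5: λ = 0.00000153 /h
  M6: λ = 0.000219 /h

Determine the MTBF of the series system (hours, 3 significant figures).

Series of exponential components: λ_sys = Σ λ_i
λ_sys = 0.0000283 + 0.000116 + 0.000000889 + 0.00000350 + 0.00000153 + 0.000219 = 3.6922e-04 /h
MTBF = 1 / λ_sys = 2710 h

2710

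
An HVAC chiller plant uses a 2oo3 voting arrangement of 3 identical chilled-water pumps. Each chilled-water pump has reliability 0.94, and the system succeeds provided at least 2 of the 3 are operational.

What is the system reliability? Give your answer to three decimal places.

R = Σ_{i=2}^{3} C(3,i) p^i (1−p)^{3−i} with p = 0.94
C(3,2)·0.94^2·0.06^1 = 0.15905
C(3,3)·0.94^3·0.06^0 = 0.83058
Sum = 0.990

0.990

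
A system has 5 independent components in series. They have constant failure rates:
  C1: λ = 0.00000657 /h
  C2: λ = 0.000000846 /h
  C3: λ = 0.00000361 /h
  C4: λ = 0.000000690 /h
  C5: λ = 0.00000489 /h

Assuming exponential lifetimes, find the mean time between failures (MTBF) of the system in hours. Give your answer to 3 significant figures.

60200

Series of exponential components: λ_sys = Σ λ_i
λ_sys = 0.00000657 + 0.000000846 + 0.00000361 + 0.000000690 + 0.00000489 = 1.6606e-05 /h
MTBF = 1 / λ_sys = 60200 h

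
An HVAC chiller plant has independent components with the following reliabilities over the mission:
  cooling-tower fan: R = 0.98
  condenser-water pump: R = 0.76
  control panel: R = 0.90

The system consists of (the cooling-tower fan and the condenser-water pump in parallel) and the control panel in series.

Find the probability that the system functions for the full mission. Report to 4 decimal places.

Parallel (cooling-tower fan and condenser-water pump): 1 − (1 − 0.980000)(1 − 0.760000) = 0.995200
Series ([0.995200] and control panel): 0.995200 × 0.900000 = 0.8957

0.8957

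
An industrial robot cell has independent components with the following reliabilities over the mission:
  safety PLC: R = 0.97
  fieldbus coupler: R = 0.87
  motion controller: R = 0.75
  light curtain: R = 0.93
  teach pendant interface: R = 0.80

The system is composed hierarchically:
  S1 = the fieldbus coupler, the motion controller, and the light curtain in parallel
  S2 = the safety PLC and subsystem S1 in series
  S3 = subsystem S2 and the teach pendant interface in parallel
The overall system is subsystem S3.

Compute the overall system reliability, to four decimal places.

0.9936

Parallel (fieldbus coupler, motion controller, and light curtain): 1 − (1 − 0.870000)(1 − 0.750000)(1 − 0.930000) = 0.997725
Series (safety PLC and [0.997725]): 0.970000 × 0.997725 = 0.967793
Parallel ([0.967793] and teach pendant interface): 1 − (1 − 0.967793)(1 − 0.800000) = 0.9936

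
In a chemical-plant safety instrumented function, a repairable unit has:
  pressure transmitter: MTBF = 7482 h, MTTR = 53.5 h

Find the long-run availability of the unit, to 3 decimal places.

A(pressure transmitter) = MTBF/(MTBF+MTTR) = 7482/(7482+53.5) = 0.993

0.993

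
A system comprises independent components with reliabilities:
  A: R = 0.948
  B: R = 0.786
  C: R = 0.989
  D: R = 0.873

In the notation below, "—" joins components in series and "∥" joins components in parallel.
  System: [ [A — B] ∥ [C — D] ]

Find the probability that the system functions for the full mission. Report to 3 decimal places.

Series (A and B): 0.94800 × 0.78600 = 0.74513
Series (C and D): 0.98900 × 0.87300 = 0.86340
Parallel ([0.74513] and [0.86340]): 1 − (1 − 0.74513)(1 − 0.86340) = 0.965

0.965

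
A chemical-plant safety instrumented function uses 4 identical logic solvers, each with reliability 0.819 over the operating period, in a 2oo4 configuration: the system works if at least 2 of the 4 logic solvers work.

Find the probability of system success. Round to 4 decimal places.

R = Σ_{i=2}^{4} C(4,i) p^i (1−p)^{4−i} with p = 0.819
C(4,2)·0.819^2·0.181^2 = 0.131849
C(4,3)·0.819^3·0.181^1 = 0.397732
C(4,4)·0.819^4·0.181^0 = 0.449920
Sum = 0.9795

0.9795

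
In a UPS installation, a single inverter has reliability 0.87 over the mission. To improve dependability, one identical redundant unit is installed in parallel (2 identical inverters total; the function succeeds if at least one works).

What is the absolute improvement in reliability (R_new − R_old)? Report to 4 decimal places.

R_before = 0.87
R_after = 1 − (1 − 0.87)^2 = 0.9831
ΔR = 0.9831 − 0.87 = 0.1131

0.1131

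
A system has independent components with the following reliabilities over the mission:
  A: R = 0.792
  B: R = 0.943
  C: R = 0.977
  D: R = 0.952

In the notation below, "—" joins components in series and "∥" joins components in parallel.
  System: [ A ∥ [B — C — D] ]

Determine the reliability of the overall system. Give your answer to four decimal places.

0.9744

Series (B, C, and D): 0.943000 × 0.977000 × 0.952000 = 0.877088
Parallel (A and [0.877088]): 1 − (1 − 0.792000)(1 − 0.877088) = 0.9744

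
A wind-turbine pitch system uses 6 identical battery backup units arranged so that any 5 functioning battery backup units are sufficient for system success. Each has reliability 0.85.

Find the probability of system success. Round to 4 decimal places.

R = Σ_{i=5}^{6} C(6,i) p^i (1−p)^{6−i} with p = 0.85
C(6,5)·0.85^5·0.15^1 = 0.399335
C(6,6)·0.85^6·0.15^0 = 0.377150
Sum = 0.7765

0.7765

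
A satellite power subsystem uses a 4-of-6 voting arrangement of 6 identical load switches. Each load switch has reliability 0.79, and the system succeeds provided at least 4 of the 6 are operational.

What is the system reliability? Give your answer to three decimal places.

R = Σ_{i=4}^{6} C(6,i) p^i (1−p)^{6−i} with p = 0.79
C(6,4)·0.79^4·0.21^2 = 0.25765
C(6,5)·0.79^5·0.21^1 = 0.38771
C(6,6)·0.79^6·0.21^0 = 0.24309
Sum = 0.888

0.888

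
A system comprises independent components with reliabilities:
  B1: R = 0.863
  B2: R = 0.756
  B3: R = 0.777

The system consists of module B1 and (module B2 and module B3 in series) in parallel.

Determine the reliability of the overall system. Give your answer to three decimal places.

0.943

Series (B2 and B3): 0.75600 × 0.77700 = 0.58741
Parallel (B1 and [0.58741]): 1 − (1 − 0.86300)(1 − 0.58741) = 0.943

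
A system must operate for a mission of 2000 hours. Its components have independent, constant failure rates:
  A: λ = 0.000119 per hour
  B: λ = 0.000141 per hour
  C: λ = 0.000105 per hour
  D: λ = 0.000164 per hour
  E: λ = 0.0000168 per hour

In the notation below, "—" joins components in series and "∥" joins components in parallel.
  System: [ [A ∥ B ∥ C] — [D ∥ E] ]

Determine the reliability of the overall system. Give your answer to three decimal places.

R(A) = exp(−0.000119 × 2000) = 0.78820
R(B) = exp(−0.000141 × 2000) = 0.75427
R(C) = exp(−0.000105 × 2000) = 0.81058
R(D) = exp(−0.000164 × 2000) = 0.72036
R(E) = exp(−0.0000168 × 2000) = 0.96696
Parallel (A, B, and C): 1 − (1 − 0.78820)(1 − 0.75427)(1 − 0.81058) = 0.99014
Parallel (D and E): 1 − (1 − 0.72036)(1 − 0.96696) = 0.99076
Series ([0.99014] and [0.99076]): 0.99014 × 0.99076 = 0.981

0.981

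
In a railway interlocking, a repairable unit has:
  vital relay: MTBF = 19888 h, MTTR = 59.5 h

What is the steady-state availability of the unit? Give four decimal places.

A(vital relay) = MTBF/(MTBF+MTTR) = 19888/(19888+59.5) = 0.9970

0.9970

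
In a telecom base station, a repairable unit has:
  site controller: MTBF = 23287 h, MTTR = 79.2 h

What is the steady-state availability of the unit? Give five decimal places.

A(site controller) = MTBF/(MTBF+MTTR) = 23287/(23287+79.2) = 0.99661

0.99661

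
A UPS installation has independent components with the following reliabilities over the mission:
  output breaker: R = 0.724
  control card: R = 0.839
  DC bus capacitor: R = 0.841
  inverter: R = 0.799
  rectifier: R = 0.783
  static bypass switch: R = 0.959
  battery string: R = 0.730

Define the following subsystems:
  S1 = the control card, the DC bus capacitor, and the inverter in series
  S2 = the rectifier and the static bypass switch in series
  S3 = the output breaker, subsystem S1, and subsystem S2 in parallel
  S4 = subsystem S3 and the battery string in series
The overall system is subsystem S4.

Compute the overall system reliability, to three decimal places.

Series (control card, DC bus capacitor, and inverter): 0.83900 × 0.84100 × 0.79900 = 0.56377
Series (rectifier and static bypass switch): 0.78300 × 0.95900 = 0.75090
Parallel (output breaker, [0.56377], and [0.75090]): 1 − (1 − 0.72400)(1 − 0.56377)(1 − 0.75090) = 0.97001
Series ([0.97001] and battery string): 0.97001 × 0.73000 = 0.708

0.708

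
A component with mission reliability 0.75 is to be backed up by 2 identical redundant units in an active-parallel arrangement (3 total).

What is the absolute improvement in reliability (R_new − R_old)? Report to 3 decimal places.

R_before = 0.75
R_after = 1 − (1 − 0.75)^3 = 0.984
ΔR = 0.984 − 0.75 = 0.234

0.234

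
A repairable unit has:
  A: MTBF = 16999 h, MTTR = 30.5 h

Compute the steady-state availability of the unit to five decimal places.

0.99821

A(A) = MTBF/(MTBF+MTTR) = 16999/(16999+30.5) = 0.99821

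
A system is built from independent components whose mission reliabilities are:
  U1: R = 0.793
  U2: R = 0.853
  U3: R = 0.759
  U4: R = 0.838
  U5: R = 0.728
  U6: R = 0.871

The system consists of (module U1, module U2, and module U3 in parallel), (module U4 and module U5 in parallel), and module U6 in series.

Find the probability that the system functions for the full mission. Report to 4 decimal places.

0.8265

Parallel (U1, U2, and U3): 1 − (1 − 0.793000)(1 − 0.853000)(1 − 0.759000) = 0.992667
Parallel (U4 and U5): 1 − (1 − 0.838000)(1 − 0.728000) = 0.955936
Series ([0.992667], [0.955936], and U6): 0.992667 × 0.955936 × 0.871000 = 0.8265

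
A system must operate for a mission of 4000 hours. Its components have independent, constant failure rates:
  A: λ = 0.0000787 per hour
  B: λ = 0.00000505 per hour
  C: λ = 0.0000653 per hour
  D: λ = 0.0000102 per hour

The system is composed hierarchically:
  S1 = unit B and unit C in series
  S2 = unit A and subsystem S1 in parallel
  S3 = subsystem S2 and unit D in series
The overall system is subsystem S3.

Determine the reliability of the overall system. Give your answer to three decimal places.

R(A) = exp(−0.0000787 × 4000) = 0.72993
R(B) = exp(−0.00000505 × 4000) = 0.98000
R(C) = exp(−0.0000653 × 4000) = 0.77013
R(D) = exp(−0.0000102 × 4000) = 0.96002
Series (B and C): 0.98000 × 0.77013 = 0.75473
Parallel (A and [0.75473]): 1 − (1 − 0.72993)(1 − 0.75473) = 0.93376
Series ([0.93376] and D): 0.93376 × 0.96002 = 0.896

0.896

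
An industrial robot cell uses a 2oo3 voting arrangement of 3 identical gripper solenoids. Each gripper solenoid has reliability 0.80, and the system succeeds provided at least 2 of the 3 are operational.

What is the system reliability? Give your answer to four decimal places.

0.8960

R = Σ_{i=2}^{3} C(3,i) p^i (1−p)^{3−i} with p = 0.80
C(3,2)·0.80^2·0.20^1 = 0.384000
C(3,3)·0.80^3·0.20^0 = 0.512000
Sum = 0.8960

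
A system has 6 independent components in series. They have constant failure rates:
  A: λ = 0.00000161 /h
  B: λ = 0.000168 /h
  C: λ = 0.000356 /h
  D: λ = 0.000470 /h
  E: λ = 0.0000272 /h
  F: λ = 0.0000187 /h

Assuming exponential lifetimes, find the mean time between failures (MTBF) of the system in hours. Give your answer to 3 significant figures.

960

Series of exponential components: λ_sys = Σ λ_i
λ_sys = 0.00000161 + 0.000168 + 0.000356 + 0.000470 + 0.0000272 + 0.0000187 = 1.0415e-03 /h
MTBF = 1 / λ_sys = 960 h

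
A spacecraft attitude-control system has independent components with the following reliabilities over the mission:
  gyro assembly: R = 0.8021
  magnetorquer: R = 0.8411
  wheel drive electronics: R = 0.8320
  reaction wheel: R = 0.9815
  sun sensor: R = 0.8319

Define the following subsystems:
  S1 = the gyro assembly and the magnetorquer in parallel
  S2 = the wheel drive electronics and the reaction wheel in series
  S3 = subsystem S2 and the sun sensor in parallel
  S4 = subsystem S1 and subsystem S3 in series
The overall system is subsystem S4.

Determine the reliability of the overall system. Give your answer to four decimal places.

0.9387

Parallel (gyro assembly and magnetorquer): 1 − (1 − 0.802100)(1 − 0.841100) = 0.968554
Series (wheel drive electronics and reaction wheel): 0.832000 × 0.981500 = 0.816608
Parallel ([0.816608] and sun sensor): 1 − (1 − 0.816608)(1 − 0.831900) = 0.969172
Series ([0.968554] and [0.969172]): 0.968554 × 0.969172 = 0.9387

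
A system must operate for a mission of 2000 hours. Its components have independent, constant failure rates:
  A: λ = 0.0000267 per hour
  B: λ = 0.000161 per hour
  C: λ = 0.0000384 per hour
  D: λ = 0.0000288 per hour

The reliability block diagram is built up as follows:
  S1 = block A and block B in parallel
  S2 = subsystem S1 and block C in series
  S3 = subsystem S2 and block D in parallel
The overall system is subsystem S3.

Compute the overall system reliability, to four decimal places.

R(A) = exp(−0.0000267 × 2000) = 0.948001
R(B) = exp(−0.000161 × 2000) = 0.724698
R(C) = exp(−0.0000384 × 2000) = 0.926075
R(D) = exp(−0.0000288 × 2000) = 0.944027
Parallel (A and B): 1 − (1 − 0.948001)(1 − 0.724698) = 0.985685
Series ([0.985685] and C): 0.985685 × 0.926075 = 0.912818
Parallel ([0.912818] and D): 1 − (1 − 0.912818)(1 − 0.944027) = 0.9951

0.9951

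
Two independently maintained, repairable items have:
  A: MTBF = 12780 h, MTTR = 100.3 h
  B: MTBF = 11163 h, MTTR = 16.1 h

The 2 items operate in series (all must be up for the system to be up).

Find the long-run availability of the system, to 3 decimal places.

A(A) = MTBF/(MTBF+MTTR) = 12780/(12780+100.3) = 0.992213
A(B) = MTBF/(MTBF+MTTR) = 11163/(11163+16.1) = 0.998560
Series availability: 0.992213 × 0.998560 = 0.991

0.991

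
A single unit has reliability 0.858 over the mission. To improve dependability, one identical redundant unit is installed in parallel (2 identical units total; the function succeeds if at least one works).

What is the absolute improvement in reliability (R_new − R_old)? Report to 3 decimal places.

0.122

R_before = 0.858
R_after = 1 − (1 − 0.858)^2 = 0.980
ΔR = 0.980 − 0.858 = 0.122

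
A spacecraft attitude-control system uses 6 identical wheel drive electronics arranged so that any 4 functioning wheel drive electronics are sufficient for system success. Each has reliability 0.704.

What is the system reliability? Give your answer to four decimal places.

0.7517

R = Σ_{i=4}^{6} C(6,i) p^i (1−p)^{6−i} with p = 0.704
C(6,4)·0.704^4·0.296^2 = 0.322824
C(6,5)·0.704^5·0.296^1 = 0.307119
C(6,6)·0.704^6·0.296^0 = 0.121741
Sum = 0.7517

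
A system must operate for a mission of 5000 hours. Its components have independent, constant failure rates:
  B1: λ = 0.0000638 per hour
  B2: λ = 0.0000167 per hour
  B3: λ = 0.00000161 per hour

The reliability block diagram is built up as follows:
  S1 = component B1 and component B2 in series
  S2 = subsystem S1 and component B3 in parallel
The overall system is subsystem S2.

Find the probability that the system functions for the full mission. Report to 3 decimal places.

R(B1) = exp(−0.0000638 × 5000) = 0.72688
R(B2) = exp(−0.0000167 × 5000) = 0.91989
R(B3) = exp(−0.00000161 × 5000) = 0.99198
Series (B1 and B2): 0.72688 × 0.91989 = 0.66865
Parallel ([0.66865] and B3): 1 − (1 − 0.66865)(1 − 0.99198) = 0.997

0.997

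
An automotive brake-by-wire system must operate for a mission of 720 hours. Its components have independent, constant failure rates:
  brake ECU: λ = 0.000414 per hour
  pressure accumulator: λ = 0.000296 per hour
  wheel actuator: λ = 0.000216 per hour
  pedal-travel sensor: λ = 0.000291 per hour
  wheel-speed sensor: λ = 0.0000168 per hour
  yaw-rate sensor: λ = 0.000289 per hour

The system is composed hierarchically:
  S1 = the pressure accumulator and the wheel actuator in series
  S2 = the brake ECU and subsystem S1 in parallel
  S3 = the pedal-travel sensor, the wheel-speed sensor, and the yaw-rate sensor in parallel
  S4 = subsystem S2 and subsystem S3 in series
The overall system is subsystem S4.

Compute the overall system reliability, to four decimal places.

R(brake ECU) = exp(−0.000414 × 720) = 0.742242
R(pressure accumulator) = exp(−0.000296 × 720) = 0.808059
R(wheel actuator) = exp(−0.000216 × 720) = 0.855970
R(pedal-travel sensor) = exp(−0.000291 × 720) = 0.810973
R(wheel-speed sensor) = exp(−0.0000168 × 720) = 0.987977
R(yaw-rate sensor) = exp(−0.000289 × 720) = 0.812142
Series (pressure accumulator and wheel actuator): 0.808059 × 0.855970 = 0.691674
Parallel (brake ECU and [0.691674]): 1 − (1 − 0.742242)(1 − 0.691674) = 0.920527
Parallel (pedal-travel sensor, wheel-speed sensor, and yaw-rate sensor): 1 − (1 − 0.810973)(1 − 0.987977)(1 − 0.812142) = 0.999573
Series ([0.920527] and [0.999573]): 0.920527 × 0.999573 = 0.9201

0.9201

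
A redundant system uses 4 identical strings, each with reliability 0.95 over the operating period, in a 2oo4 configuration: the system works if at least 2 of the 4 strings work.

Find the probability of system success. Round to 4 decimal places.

R = Σ_{i=2}^{4} C(4,i) p^i (1−p)^{4−i} with p = 0.95
C(4,2)·0.95^2·0.05^2 = 0.013538
C(4,3)·0.95^3·0.05^1 = 0.171475
C(4,4)·0.95^4·0.05^0 = 0.814506
Sum = 0.9995

0.9995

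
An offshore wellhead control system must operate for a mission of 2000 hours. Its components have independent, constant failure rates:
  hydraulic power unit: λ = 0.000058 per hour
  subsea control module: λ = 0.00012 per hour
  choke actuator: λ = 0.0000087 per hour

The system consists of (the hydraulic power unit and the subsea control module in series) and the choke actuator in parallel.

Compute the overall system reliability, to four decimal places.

R(hydraulic power unit) = exp(−0.000058 × 2000) = 0.890475
R(subsea control module) = exp(−0.00012 × 2000) = 0.786628
R(choke actuator) = exp(−0.0000087 × 2000) = 0.982751
Series (hydraulic power unit and subsea control module): 0.890475 × 0.786628 = 0.700473
Parallel ([0.700473] and choke actuator): 1 − (1 − 0.700473)(1 − 0.982751) = 0.9948

0.9948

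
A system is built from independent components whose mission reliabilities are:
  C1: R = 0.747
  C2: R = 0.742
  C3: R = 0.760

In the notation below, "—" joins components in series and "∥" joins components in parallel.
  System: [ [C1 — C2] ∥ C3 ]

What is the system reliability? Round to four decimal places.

Series (C1 and C2): 0.747000 × 0.742000 = 0.554274
Parallel ([0.554274] and C3): 1 − (1 − 0.554274)(1 − 0.760000) = 0.8930

0.8930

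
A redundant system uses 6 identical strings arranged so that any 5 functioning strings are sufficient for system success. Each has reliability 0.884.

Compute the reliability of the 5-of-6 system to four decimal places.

R = Σ_{i=5}^{6} C(6,i) p^i (1−p)^{6−i} with p = 0.884
C(6,5)·0.884^5·0.116^1 = 0.375725
C(6,6)·0.884^6·0.116^0 = 0.477214
Sum = 0.8529

0.8529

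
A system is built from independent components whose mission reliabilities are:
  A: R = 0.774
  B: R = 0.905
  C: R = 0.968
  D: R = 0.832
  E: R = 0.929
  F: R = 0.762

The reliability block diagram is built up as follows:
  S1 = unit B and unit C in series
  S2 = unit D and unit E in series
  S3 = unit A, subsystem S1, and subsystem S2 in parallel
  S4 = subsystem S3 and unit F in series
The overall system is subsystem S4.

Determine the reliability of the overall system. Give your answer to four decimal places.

0.7572

Series (B and C): 0.905000 × 0.968000 = 0.876040
Series (D and E): 0.832000 × 0.929000 = 0.772928
Parallel (A, [0.876040], and [0.772928]): 1 − (1 − 0.774000)(1 − 0.876040)(1 − 0.772928) = 0.993639
Series ([0.993639] and F): 0.993639 × 0.762000 = 0.7572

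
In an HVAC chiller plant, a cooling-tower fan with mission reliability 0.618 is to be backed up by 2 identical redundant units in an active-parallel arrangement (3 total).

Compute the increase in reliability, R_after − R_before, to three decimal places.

0.326

R_before = 0.618
R_after = 1 − (1 − 0.618)^3 = 0.944
ΔR = 0.944 − 0.618 = 0.326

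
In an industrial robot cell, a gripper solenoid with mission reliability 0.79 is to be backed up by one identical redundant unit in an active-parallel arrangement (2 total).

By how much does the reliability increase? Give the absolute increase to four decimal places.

0.1659

R_before = 0.79
R_after = 1 − (1 − 0.79)^2 = 0.9559
ΔR = 0.9559 − 0.79 = 0.1659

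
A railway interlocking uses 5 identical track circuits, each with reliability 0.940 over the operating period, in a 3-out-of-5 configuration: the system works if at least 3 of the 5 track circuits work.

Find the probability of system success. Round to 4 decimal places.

R = Σ_{i=3}^{5} C(5,i) p^i (1−p)^{5−i} with p = 0.940
C(5,3)·0.940^3·0.060^2 = 0.029901
C(5,4)·0.940^4·0.060^1 = 0.234225
C(5,5)·0.940^5·0.060^0 = 0.733904
Sum = 0.9980

0.9980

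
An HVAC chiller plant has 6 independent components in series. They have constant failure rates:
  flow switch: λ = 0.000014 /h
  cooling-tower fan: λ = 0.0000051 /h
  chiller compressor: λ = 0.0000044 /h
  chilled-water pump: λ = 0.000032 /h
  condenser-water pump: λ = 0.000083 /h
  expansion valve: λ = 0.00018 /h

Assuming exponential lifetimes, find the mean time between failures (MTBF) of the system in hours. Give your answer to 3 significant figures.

Series of exponential components: λ_sys = Σ λ_i
λ_sys = 0.000014 + 0.0000051 + 0.0000044 + 0.000032 + 0.000083 + 0.00018 = 3.1850e-04 /h
MTBF = 1 / λ_sys = 3140 h

3140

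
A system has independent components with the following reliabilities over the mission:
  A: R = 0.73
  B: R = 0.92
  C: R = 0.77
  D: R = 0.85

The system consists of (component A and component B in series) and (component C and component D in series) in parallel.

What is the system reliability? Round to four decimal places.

0.8865

Series (A and B): 0.730000 × 0.920000 = 0.671600
Series (C and D): 0.770000 × 0.850000 = 0.654500
Parallel ([0.671600] and [0.654500]): 1 − (1 − 0.671600)(1 − 0.654500) = 0.8865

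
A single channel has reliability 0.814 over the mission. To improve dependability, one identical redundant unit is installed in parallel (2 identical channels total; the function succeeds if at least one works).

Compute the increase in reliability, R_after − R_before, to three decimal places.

R_before = 0.814
R_after = 1 − (1 − 0.814)^2 = 0.965
ΔR = 0.965 − 0.814 = 0.151

0.151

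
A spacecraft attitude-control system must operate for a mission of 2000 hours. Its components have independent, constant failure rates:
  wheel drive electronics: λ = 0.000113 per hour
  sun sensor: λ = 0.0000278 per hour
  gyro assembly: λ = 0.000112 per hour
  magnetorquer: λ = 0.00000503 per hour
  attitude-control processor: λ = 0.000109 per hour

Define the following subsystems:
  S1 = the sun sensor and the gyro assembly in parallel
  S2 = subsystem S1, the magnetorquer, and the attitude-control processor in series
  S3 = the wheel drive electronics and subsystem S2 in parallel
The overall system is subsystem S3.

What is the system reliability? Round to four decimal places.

R(wheel drive electronics) = exp(−0.000113 × 2000) = 0.797718
R(sun sensor) = exp(−0.0000278 × 2000) = 0.945917
R(gyro assembly) = exp(−0.000112 × 2000) = 0.799315
R(magnetorquer) = exp(−0.00000503 × 2000) = 0.989990
R(attitude-control processor) = exp(−0.000109 × 2000) = 0.804125
Parallel (sun sensor and gyro assembly): 1 − (1 − 0.945917)(1 − 0.799315) = 0.989146
Series ([0.989146], magnetorquer, and attitude-control processor): 0.989146 × 0.989990 × 0.804125 = 0.787435
Parallel (wheel drive electronics and [0.787435]): 1 − (1 − 0.797718)(1 − 0.787435) = 0.9570

0.9570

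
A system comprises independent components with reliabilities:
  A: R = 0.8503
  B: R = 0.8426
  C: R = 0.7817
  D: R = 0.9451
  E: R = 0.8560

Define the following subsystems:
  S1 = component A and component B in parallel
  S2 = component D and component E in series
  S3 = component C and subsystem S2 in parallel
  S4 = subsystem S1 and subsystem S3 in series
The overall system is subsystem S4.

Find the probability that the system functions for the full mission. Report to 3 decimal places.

Parallel (A and B): 1 − (1 − 0.85030)(1 − 0.84260) = 0.97644
Series (D and E): 0.94510 × 0.85600 = 0.80901
Parallel (C and [0.80901]): 1 − (1 − 0.78170)(1 − 0.80901) = 0.95831
Series ([0.97644] and [0.95831]): 0.97644 × 0.95831 = 0.936

0.936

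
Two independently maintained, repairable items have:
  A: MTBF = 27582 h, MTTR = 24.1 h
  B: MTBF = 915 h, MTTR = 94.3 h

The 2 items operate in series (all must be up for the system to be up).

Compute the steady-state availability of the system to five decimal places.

A(A) = MTBF/(MTBF+MTTR) = 27582/(27582+24.1) = 0.999127
A(B) = MTBF/(MTBF+MTTR) = 915/(915+94.3) = 0.906569
Series availability: 0.999127 × 0.906569 = 0.90578

0.90578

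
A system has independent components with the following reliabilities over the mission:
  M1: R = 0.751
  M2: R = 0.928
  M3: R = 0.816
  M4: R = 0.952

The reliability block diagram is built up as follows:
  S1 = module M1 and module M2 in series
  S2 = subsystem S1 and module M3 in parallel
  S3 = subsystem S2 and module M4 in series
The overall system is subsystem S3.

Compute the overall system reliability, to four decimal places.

0.8989

Series (M1 and M2): 0.751000 × 0.928000 = 0.696928
Parallel ([0.696928] and M3): 1 − (1 − 0.696928)(1 − 0.816000) = 0.944235
Series ([0.944235] and M4): 0.944235 × 0.952000 = 0.8989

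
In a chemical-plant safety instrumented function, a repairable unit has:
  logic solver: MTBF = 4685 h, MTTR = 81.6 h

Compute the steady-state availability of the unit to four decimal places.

A(logic solver) = MTBF/(MTBF+MTTR) = 4685/(4685+81.6) = 0.9829

0.9829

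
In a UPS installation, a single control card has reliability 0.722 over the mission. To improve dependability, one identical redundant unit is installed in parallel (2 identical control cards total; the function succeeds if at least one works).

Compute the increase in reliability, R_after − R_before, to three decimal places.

0.201

R_before = 0.722
R_after = 1 − (1 − 0.722)^2 = 0.923
ΔR = 0.923 − 0.722 = 0.201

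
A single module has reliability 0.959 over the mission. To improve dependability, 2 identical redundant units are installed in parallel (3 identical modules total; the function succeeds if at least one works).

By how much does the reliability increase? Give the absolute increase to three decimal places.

R_before = 0.959
R_after = 1 − (1 − 0.959)^3 = 1.000
ΔR = 1.000 − 0.959 = 0.041

0.041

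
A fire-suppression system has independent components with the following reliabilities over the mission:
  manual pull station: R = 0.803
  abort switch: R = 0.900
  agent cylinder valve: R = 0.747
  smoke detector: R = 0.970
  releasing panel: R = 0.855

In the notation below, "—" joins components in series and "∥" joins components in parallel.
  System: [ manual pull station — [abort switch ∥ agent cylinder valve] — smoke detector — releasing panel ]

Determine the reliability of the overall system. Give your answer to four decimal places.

Parallel (abort switch and agent cylinder valve): 1 − (1 − 0.900000)(1 − 0.747000) = 0.974700
Series (manual pull station, [0.974700], smoke detector, and releasing panel): 0.803000 × 0.974700 × 0.970000 × 0.855000 = 0.6491

0.6491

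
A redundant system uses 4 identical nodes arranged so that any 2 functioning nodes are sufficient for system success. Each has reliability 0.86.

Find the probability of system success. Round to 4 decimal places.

0.9902

R = Σ_{i=2}^{4} C(4,i) p^i (1−p)^{4−i} with p = 0.86
C(4,2)·0.86^2·0.14^2 = 0.086977
C(4,3)·0.86^3·0.14^1 = 0.356191
C(4,4)·0.86^4·0.14^0 = 0.547008
Sum = 0.9902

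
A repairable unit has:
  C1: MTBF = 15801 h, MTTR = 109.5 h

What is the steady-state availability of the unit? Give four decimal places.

A(C1) = MTBF/(MTBF+MTTR) = 15801/(15801+109.5) = 0.9931

0.9931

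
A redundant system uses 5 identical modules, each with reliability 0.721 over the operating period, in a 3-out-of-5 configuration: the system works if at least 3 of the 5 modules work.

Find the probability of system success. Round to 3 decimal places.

R = Σ_{i=3}^{5} C(5,i) p^i (1−p)^{5−i} with p = 0.721
C(5,3)·0.721^3·0.279^2 = 0.29175
C(5,4)·0.721^4·0.279^1 = 0.37698
C(5,5)·0.721^5·0.279^0 = 0.19484
Sum = 0.864

0.864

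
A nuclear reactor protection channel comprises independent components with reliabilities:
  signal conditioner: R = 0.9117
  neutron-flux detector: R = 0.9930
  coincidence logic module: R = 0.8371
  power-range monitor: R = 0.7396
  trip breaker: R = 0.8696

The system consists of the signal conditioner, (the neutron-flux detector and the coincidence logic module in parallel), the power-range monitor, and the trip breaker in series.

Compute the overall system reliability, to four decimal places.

0.5857

Parallel (neutron-flux detector and coincidence logic module): 1 − (1 − 0.993000)(1 − 0.837100) = 0.998860
Series (signal conditioner, [0.998860], power-range monitor, and trip breaker): 0.911700 × 0.998860 × 0.739600 × 0.869600 = 0.5857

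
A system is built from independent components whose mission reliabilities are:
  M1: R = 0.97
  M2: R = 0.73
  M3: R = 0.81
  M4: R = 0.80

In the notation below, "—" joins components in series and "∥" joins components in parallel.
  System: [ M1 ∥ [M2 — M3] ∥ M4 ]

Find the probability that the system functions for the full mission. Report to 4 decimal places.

Series (M2 and M3): 0.730000 × 0.810000 = 0.591300
Parallel (M1, [0.591300], and M4): 1 − (1 − 0.970000)(1 − 0.591300)(1 − 0.800000) = 0.9975

0.9975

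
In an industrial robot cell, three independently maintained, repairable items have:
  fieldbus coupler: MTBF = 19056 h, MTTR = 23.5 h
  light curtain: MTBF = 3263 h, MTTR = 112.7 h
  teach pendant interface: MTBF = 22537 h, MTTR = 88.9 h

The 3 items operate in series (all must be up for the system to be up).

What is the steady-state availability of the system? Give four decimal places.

0.9616

A(fieldbus coupler) = MTBF/(MTBF+MTTR) = 19056/(19056+23.5) = 0.998768
A(light curtain) = MTBF/(MTBF+MTTR) = 3263/(3263+112.7) = 0.966614
A(teach pendant interface) = MTBF/(MTBF+MTTR) = 22537/(22537+88.9) = 0.996071
Series availability: 0.998768 × 0.966614 × 0.996071 = 0.9616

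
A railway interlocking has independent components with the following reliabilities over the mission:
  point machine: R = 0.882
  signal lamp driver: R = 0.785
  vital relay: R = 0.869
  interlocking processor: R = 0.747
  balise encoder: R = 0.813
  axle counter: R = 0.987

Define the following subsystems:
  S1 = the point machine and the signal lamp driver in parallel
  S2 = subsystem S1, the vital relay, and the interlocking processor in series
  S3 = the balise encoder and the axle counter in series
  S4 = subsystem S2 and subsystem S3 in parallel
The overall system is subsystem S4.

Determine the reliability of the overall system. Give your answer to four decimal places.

0.9274

Parallel (point machine and signal lamp driver): 1 − (1 − 0.882000)(1 − 0.785000) = 0.974630
Series ([0.974630], vital relay, and interlocking processor): 0.974630 × 0.869000 × 0.747000 = 0.632674
Series (balise encoder and axle counter): 0.813000 × 0.987000 = 0.802431
Parallel ([0.632674] and [0.802431]): 1 − (1 − 0.632674)(1 − 0.802431) = 0.9274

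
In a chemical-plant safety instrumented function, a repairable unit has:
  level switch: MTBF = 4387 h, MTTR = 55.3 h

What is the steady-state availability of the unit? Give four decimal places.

A(level switch) = MTBF/(MTBF+MTTR) = 4387/(4387+55.3) = 0.9876

0.9876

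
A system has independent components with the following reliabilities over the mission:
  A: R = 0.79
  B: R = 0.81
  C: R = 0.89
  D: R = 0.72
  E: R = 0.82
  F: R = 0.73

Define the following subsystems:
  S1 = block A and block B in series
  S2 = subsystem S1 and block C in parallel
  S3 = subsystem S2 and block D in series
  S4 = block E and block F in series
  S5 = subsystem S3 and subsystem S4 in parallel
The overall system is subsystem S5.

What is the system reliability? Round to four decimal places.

Series (A and B): 0.790000 × 0.810000 = 0.639900
Parallel ([0.639900] and C): 1 − (1 − 0.639900)(1 − 0.890000) = 0.960389
Series ([0.960389] and D): 0.960389 × 0.720000 = 0.691480
Series (E and F): 0.820000 × 0.730000 = 0.598600
Parallel ([0.691480] and [0.598600]): 1 − (1 − 0.691480)(1 − 0.598600) = 0.8762

0.8762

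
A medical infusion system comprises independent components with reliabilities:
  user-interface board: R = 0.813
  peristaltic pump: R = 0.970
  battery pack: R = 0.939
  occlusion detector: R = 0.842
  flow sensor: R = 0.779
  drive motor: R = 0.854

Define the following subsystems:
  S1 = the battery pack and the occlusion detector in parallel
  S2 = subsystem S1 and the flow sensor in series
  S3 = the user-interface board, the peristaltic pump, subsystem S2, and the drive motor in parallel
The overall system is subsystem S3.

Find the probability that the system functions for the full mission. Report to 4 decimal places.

Parallel (battery pack and occlusion detector): 1 − (1 − 0.939000)(1 − 0.842000) = 0.990362
Series ([0.990362] and flow sensor): 0.990362 × 0.779000 = 0.771492
Parallel (user-interface board, peristaltic pump, [0.771492], and drive motor): 1 − (1 − 0.813000)(1 − 0.970000)(1 − 0.771492)(1 − 0.854000) = 0.9998

0.9998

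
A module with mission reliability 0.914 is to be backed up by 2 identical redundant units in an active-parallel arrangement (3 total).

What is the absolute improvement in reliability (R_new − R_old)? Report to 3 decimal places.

R_before = 0.914
R_after = 1 − (1 − 0.914)^3 = 0.999
ΔR = 0.999 − 0.914 = 0.085

0.085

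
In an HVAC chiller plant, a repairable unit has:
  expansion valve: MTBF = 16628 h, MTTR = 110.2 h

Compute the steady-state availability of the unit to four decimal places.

0.9934

A(expansion valve) = MTBF/(MTBF+MTTR) = 16628/(16628+110.2) = 0.9934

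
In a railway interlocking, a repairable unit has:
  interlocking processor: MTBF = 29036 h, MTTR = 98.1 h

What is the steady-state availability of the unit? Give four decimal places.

0.9966

A(interlocking processor) = MTBF/(MTBF+MTTR) = 29036/(29036+98.1) = 0.9966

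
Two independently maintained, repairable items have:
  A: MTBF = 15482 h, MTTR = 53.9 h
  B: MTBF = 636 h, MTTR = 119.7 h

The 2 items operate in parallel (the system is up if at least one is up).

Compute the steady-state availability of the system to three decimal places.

A(A) = MTBF/(MTBF+MTTR) = 15482/(15482+53.9) = 0.996531
A(B) = MTBF/(MTBF+MTTR) = 636/(636+119.7) = 0.841604
Parallel availability: 1 − (1 − 0.996531)(1 − 0.841604) = 0.999

0.999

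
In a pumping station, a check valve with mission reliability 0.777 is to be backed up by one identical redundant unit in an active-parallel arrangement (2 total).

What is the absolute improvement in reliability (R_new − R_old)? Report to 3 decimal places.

0.173

R_before = 0.777
R_after = 1 − (1 − 0.777)^2 = 0.950
ΔR = 0.950 − 0.777 = 0.173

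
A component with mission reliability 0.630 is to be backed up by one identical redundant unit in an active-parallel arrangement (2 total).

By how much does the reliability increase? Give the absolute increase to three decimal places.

R_before = 0.630
R_after = 1 − (1 − 0.630)^2 = 0.863
ΔR = 0.863 − 0.630 = 0.233

0.233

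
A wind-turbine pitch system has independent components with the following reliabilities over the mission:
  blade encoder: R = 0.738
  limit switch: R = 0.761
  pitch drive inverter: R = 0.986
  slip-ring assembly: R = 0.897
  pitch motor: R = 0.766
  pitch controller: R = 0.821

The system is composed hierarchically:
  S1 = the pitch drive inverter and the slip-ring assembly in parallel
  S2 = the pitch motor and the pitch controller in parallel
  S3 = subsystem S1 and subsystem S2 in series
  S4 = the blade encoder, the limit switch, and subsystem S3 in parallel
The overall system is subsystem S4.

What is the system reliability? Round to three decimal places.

0.997

Parallel (pitch drive inverter and slip-ring assembly): 1 − (1 − 0.98600)(1 − 0.89700) = 0.99856
Parallel (pitch motor and pitch controller): 1 − (1 − 0.76600)(1 − 0.82100) = 0.95811
Series ([0.99856] and [0.95811]): 0.99856 × 0.95811 = 0.95673
Parallel (blade encoder, limit switch, and [0.95673]): 1 − (1 − 0.73800)(1 − 0.76100)(1 − 0.95673) = 0.997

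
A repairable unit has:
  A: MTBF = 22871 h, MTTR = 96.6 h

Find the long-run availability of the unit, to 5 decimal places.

0.99579

A(A) = MTBF/(MTBF+MTTR) = 22871/(22871+96.6) = 0.99579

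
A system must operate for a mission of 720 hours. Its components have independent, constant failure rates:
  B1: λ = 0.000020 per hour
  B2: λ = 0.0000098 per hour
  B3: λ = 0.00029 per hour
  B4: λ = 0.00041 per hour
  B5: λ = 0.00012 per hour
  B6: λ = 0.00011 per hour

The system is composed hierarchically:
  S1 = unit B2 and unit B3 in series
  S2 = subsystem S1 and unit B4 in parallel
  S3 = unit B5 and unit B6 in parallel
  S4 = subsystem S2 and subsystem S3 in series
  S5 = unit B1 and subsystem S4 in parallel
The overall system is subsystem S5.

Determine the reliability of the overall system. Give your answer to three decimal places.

R(B1) = exp(−0.000020 × 720) = 0.98570
R(B2) = exp(−0.0000098 × 720) = 0.99297
R(B3) = exp(−0.00029 × 720) = 0.81156
R(B4) = exp(−0.00041 × 720) = 0.74438
R(B5) = exp(−0.00012 × 720) = 0.91723
R(B6) = exp(−0.00011 × 720) = 0.92386
Series (B2 and B3): 0.99297 × 0.81156 = 0.80585
Parallel ([0.80585] and B4): 1 − (1 − 0.80585)(1 − 0.74438) = 0.95037
Parallel (B5 and B6): 1 − (1 − 0.91723)(1 − 0.92386) = 0.99370
Series ([0.95037] and [0.99370]): 0.95037 × 0.99370 = 0.94438
Parallel (B1 and [0.94438]): 1 − (1 − 0.98570)(1 − 0.94438) = 0.999

0.999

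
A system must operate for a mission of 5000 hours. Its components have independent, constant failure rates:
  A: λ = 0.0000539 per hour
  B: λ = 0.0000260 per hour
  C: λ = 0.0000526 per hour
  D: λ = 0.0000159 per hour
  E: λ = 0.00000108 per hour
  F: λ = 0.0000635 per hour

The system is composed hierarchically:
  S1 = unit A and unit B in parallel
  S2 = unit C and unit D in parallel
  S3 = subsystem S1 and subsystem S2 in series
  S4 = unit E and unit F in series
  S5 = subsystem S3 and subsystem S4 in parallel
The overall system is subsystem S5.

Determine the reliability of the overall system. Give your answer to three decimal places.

R(A) = exp(−0.0000539 × 5000) = 0.76376
R(B) = exp(−0.0000260 × 5000) = 0.87810
R(C) = exp(−0.0000526 × 5000) = 0.76874
R(D) = exp(−0.0000159 × 5000) = 0.92358
R(E) = exp(−0.00000108 × 5000) = 0.99461
R(F) = exp(−0.0000635 × 5000) = 0.72797
Parallel (A and B): 1 − (1 − 0.76376)(1 − 0.87810) = 0.97120
Parallel (C and D): 1 − (1 − 0.76874)(1 − 0.92358) = 0.98233
Series ([0.97120] and [0.98233]): 0.97120 × 0.98233 = 0.95404
Series (E and F): 0.99461 × 0.72797 = 0.72405
Parallel ([0.95404] and [0.72405]): 1 − (1 − 0.95404)(1 − 0.72405) = 0.987

0.987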